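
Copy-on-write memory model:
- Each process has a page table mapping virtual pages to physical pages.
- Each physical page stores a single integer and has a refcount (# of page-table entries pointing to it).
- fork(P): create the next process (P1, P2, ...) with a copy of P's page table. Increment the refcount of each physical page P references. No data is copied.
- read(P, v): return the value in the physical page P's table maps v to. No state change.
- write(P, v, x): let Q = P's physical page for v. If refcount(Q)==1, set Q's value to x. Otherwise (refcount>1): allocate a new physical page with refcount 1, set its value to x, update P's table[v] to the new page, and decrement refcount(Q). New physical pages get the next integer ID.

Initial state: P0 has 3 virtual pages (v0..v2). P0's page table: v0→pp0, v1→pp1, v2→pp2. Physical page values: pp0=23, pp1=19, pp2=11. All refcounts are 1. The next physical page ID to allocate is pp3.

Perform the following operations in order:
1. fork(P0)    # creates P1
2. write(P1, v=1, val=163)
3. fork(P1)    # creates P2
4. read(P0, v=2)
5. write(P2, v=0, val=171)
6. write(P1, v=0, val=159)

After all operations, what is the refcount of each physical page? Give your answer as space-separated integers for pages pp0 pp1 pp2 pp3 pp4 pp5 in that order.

Op 1: fork(P0) -> P1. 3 ppages; refcounts: pp0:2 pp1:2 pp2:2
Op 2: write(P1, v1, 163). refcount(pp1)=2>1 -> COPY to pp3. 4 ppages; refcounts: pp0:2 pp1:1 pp2:2 pp3:1
Op 3: fork(P1) -> P2. 4 ppages; refcounts: pp0:3 pp1:1 pp2:3 pp3:2
Op 4: read(P0, v2) -> 11. No state change.
Op 5: write(P2, v0, 171). refcount(pp0)=3>1 -> COPY to pp4. 5 ppages; refcounts: pp0:2 pp1:1 pp2:3 pp3:2 pp4:1
Op 6: write(P1, v0, 159). refcount(pp0)=2>1 -> COPY to pp5. 6 ppages; refcounts: pp0:1 pp1:1 pp2:3 pp3:2 pp4:1 pp5:1

Answer: 1 1 3 2 1 1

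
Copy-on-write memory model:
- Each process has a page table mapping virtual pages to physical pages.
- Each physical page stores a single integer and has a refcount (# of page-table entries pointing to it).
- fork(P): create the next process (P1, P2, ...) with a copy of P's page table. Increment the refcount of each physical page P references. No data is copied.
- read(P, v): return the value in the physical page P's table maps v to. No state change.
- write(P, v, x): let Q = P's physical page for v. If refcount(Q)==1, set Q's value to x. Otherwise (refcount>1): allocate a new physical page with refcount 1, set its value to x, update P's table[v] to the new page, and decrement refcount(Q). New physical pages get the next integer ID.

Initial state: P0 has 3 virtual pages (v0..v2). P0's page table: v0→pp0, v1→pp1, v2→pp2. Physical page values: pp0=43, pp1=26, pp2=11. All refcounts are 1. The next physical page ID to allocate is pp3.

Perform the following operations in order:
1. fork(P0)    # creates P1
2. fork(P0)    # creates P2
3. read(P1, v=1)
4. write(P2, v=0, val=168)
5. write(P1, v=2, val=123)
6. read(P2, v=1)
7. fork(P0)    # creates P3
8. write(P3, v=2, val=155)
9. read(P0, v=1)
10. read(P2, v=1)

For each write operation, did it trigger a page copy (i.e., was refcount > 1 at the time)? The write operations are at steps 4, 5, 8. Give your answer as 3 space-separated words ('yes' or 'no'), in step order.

Op 1: fork(P0) -> P1. 3 ppages; refcounts: pp0:2 pp1:2 pp2:2
Op 2: fork(P0) -> P2. 3 ppages; refcounts: pp0:3 pp1:3 pp2:3
Op 3: read(P1, v1) -> 26. No state change.
Op 4: write(P2, v0, 168). refcount(pp0)=3>1 -> COPY to pp3. 4 ppages; refcounts: pp0:2 pp1:3 pp2:3 pp3:1
Op 5: write(P1, v2, 123). refcount(pp2)=3>1 -> COPY to pp4. 5 ppages; refcounts: pp0:2 pp1:3 pp2:2 pp3:1 pp4:1
Op 6: read(P2, v1) -> 26. No state change.
Op 7: fork(P0) -> P3. 5 ppages; refcounts: pp0:3 pp1:4 pp2:3 pp3:1 pp4:1
Op 8: write(P3, v2, 155). refcount(pp2)=3>1 -> COPY to pp5. 6 ppages; refcounts: pp0:3 pp1:4 pp2:2 pp3:1 pp4:1 pp5:1
Op 9: read(P0, v1) -> 26. No state change.
Op 10: read(P2, v1) -> 26. No state change.

yes yes yes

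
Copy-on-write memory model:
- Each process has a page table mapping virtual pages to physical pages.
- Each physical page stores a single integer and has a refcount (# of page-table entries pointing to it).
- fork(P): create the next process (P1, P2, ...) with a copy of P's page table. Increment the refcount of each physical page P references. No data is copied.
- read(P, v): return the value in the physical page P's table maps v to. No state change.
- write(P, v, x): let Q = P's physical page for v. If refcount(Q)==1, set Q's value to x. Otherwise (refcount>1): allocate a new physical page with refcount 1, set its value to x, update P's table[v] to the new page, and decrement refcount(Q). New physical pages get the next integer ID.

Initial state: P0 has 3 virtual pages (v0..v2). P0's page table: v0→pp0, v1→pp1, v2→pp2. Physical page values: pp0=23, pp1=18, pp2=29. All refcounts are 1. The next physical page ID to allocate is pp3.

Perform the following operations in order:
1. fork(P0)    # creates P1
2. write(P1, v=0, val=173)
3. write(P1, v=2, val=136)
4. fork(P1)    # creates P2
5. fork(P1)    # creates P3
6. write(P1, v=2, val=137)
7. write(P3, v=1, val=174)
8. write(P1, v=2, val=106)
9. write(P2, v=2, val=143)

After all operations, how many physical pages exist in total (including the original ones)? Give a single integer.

Answer: 8

Derivation:
Op 1: fork(P0) -> P1. 3 ppages; refcounts: pp0:2 pp1:2 pp2:2
Op 2: write(P1, v0, 173). refcount(pp0)=2>1 -> COPY to pp3. 4 ppages; refcounts: pp0:1 pp1:2 pp2:2 pp3:1
Op 3: write(P1, v2, 136). refcount(pp2)=2>1 -> COPY to pp4. 5 ppages; refcounts: pp0:1 pp1:2 pp2:1 pp3:1 pp4:1
Op 4: fork(P1) -> P2. 5 ppages; refcounts: pp0:1 pp1:3 pp2:1 pp3:2 pp4:2
Op 5: fork(P1) -> P3. 5 ppages; refcounts: pp0:1 pp1:4 pp2:1 pp3:3 pp4:3
Op 6: write(P1, v2, 137). refcount(pp4)=3>1 -> COPY to pp5. 6 ppages; refcounts: pp0:1 pp1:4 pp2:1 pp3:3 pp4:2 pp5:1
Op 7: write(P3, v1, 174). refcount(pp1)=4>1 -> COPY to pp6. 7 ppages; refcounts: pp0:1 pp1:3 pp2:1 pp3:3 pp4:2 pp5:1 pp6:1
Op 8: write(P1, v2, 106). refcount(pp5)=1 -> write in place. 7 ppages; refcounts: pp0:1 pp1:3 pp2:1 pp3:3 pp4:2 pp5:1 pp6:1
Op 9: write(P2, v2, 143). refcount(pp4)=2>1 -> COPY to pp7. 8 ppages; refcounts: pp0:1 pp1:3 pp2:1 pp3:3 pp4:1 pp5:1 pp6:1 pp7:1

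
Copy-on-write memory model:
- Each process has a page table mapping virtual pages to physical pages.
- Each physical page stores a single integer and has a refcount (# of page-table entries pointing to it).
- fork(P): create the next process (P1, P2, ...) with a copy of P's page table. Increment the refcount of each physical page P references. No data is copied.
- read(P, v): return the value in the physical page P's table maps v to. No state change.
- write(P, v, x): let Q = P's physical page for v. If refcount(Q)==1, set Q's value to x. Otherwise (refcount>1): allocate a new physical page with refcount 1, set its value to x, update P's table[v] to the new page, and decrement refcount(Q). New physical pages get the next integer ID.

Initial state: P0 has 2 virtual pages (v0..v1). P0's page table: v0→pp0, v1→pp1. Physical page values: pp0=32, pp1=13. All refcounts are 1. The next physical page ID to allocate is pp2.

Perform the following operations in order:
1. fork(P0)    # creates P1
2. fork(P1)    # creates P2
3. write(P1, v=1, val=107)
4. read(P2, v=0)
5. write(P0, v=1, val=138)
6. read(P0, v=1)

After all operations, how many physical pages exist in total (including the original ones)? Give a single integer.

Answer: 4

Derivation:
Op 1: fork(P0) -> P1. 2 ppages; refcounts: pp0:2 pp1:2
Op 2: fork(P1) -> P2. 2 ppages; refcounts: pp0:3 pp1:3
Op 3: write(P1, v1, 107). refcount(pp1)=3>1 -> COPY to pp2. 3 ppages; refcounts: pp0:3 pp1:2 pp2:1
Op 4: read(P2, v0) -> 32. No state change.
Op 5: write(P0, v1, 138). refcount(pp1)=2>1 -> COPY to pp3. 4 ppages; refcounts: pp0:3 pp1:1 pp2:1 pp3:1
Op 6: read(P0, v1) -> 138. No state change.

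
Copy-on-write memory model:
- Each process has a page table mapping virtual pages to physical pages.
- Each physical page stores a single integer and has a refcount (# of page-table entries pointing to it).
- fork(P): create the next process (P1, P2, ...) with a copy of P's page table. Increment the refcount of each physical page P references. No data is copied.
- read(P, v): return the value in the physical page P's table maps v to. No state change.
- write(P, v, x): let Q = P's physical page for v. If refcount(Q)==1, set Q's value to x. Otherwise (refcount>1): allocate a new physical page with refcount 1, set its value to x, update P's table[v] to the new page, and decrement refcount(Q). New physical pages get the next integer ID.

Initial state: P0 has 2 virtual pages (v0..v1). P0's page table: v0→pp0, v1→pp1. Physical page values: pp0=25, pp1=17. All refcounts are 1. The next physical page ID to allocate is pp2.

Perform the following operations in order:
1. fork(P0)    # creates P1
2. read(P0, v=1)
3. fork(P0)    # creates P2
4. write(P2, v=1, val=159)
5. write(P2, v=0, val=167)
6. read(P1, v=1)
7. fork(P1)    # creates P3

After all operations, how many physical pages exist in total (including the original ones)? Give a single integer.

Answer: 4

Derivation:
Op 1: fork(P0) -> P1. 2 ppages; refcounts: pp0:2 pp1:2
Op 2: read(P0, v1) -> 17. No state change.
Op 3: fork(P0) -> P2. 2 ppages; refcounts: pp0:3 pp1:3
Op 4: write(P2, v1, 159). refcount(pp1)=3>1 -> COPY to pp2. 3 ppages; refcounts: pp0:3 pp1:2 pp2:1
Op 5: write(P2, v0, 167). refcount(pp0)=3>1 -> COPY to pp3. 4 ppages; refcounts: pp0:2 pp1:2 pp2:1 pp3:1
Op 6: read(P1, v1) -> 17. No state change.
Op 7: fork(P1) -> P3. 4 ppages; refcounts: pp0:3 pp1:3 pp2:1 pp3:1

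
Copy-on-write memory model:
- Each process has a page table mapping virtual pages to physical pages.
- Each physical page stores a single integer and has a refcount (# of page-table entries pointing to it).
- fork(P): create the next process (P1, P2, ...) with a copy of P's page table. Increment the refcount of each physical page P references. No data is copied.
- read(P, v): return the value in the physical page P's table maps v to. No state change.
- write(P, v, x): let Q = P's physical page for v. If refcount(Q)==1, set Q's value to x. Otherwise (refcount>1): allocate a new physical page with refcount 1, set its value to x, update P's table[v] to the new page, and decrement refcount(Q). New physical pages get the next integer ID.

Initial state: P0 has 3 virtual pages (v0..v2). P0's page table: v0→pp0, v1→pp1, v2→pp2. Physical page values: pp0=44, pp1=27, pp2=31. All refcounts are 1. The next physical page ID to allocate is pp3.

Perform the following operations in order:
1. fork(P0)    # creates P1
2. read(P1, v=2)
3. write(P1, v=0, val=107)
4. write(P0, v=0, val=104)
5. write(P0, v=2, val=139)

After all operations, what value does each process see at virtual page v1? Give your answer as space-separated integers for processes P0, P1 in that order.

Answer: 27 27

Derivation:
Op 1: fork(P0) -> P1. 3 ppages; refcounts: pp0:2 pp1:2 pp2:2
Op 2: read(P1, v2) -> 31. No state change.
Op 3: write(P1, v0, 107). refcount(pp0)=2>1 -> COPY to pp3. 4 ppages; refcounts: pp0:1 pp1:2 pp2:2 pp3:1
Op 4: write(P0, v0, 104). refcount(pp0)=1 -> write in place. 4 ppages; refcounts: pp0:1 pp1:2 pp2:2 pp3:1
Op 5: write(P0, v2, 139). refcount(pp2)=2>1 -> COPY to pp4. 5 ppages; refcounts: pp0:1 pp1:2 pp2:1 pp3:1 pp4:1
P0: v1 -> pp1 = 27
P1: v1 -> pp1 = 27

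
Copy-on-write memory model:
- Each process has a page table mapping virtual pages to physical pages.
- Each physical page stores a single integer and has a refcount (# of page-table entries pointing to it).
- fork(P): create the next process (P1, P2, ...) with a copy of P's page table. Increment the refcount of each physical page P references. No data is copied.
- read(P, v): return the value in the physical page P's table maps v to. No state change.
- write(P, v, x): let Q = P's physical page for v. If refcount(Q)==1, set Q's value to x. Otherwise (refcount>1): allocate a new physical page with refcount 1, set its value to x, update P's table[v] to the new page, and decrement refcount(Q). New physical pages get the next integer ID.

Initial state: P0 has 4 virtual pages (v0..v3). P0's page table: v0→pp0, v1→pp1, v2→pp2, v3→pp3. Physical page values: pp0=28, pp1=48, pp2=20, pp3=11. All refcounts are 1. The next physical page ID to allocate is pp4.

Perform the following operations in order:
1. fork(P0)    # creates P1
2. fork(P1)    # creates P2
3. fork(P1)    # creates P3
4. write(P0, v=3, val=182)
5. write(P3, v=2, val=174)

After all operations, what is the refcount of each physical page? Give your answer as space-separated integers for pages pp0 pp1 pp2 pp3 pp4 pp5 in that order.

Op 1: fork(P0) -> P1. 4 ppages; refcounts: pp0:2 pp1:2 pp2:2 pp3:2
Op 2: fork(P1) -> P2. 4 ppages; refcounts: pp0:3 pp1:3 pp2:3 pp3:3
Op 3: fork(P1) -> P3. 4 ppages; refcounts: pp0:4 pp1:4 pp2:4 pp3:4
Op 4: write(P0, v3, 182). refcount(pp3)=4>1 -> COPY to pp4. 5 ppages; refcounts: pp0:4 pp1:4 pp2:4 pp3:3 pp4:1
Op 5: write(P3, v2, 174). refcount(pp2)=4>1 -> COPY to pp5. 6 ppages; refcounts: pp0:4 pp1:4 pp2:3 pp3:3 pp4:1 pp5:1

Answer: 4 4 3 3 1 1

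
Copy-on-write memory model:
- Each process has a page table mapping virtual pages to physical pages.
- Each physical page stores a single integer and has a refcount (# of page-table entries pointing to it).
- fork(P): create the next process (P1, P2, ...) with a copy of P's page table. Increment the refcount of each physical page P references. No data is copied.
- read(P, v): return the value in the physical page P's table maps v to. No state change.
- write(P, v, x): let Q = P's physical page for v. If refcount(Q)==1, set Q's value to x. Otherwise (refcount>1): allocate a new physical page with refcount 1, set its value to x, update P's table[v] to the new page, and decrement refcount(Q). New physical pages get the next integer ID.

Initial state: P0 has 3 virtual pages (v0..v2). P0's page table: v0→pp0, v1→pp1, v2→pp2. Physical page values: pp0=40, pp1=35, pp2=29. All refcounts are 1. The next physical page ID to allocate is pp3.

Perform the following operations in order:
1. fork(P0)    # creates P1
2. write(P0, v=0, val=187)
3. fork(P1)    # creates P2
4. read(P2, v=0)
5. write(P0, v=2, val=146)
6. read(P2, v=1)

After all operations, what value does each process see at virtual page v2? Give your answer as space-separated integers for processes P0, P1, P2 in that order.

Answer: 146 29 29

Derivation:
Op 1: fork(P0) -> P1. 3 ppages; refcounts: pp0:2 pp1:2 pp2:2
Op 2: write(P0, v0, 187). refcount(pp0)=2>1 -> COPY to pp3. 4 ppages; refcounts: pp0:1 pp1:2 pp2:2 pp3:1
Op 3: fork(P1) -> P2. 4 ppages; refcounts: pp0:2 pp1:3 pp2:3 pp3:1
Op 4: read(P2, v0) -> 40. No state change.
Op 5: write(P0, v2, 146). refcount(pp2)=3>1 -> COPY to pp4. 5 ppages; refcounts: pp0:2 pp1:3 pp2:2 pp3:1 pp4:1
Op 6: read(P2, v1) -> 35. No state change.
P0: v2 -> pp4 = 146
P1: v2 -> pp2 = 29
P2: v2 -> pp2 = 29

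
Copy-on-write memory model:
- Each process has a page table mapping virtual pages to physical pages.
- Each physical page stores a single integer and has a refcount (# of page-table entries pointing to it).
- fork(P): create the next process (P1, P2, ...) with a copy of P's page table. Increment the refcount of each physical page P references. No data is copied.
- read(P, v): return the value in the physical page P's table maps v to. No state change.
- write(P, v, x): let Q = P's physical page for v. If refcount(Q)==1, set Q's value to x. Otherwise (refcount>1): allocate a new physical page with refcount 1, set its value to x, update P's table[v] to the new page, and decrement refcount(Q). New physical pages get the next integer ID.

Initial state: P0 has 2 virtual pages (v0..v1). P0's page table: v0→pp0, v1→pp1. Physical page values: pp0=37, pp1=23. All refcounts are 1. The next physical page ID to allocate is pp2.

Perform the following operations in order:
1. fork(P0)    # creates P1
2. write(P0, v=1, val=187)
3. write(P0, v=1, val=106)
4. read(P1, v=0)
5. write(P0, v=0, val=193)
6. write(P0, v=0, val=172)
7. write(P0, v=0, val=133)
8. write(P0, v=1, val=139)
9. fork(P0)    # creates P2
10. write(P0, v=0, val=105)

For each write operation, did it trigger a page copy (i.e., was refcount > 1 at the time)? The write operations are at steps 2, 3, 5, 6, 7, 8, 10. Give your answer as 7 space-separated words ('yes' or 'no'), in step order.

Op 1: fork(P0) -> P1. 2 ppages; refcounts: pp0:2 pp1:2
Op 2: write(P0, v1, 187). refcount(pp1)=2>1 -> COPY to pp2. 3 ppages; refcounts: pp0:2 pp1:1 pp2:1
Op 3: write(P0, v1, 106). refcount(pp2)=1 -> write in place. 3 ppages; refcounts: pp0:2 pp1:1 pp2:1
Op 4: read(P1, v0) -> 37. No state change.
Op 5: write(P0, v0, 193). refcount(pp0)=2>1 -> COPY to pp3. 4 ppages; refcounts: pp0:1 pp1:1 pp2:1 pp3:1
Op 6: write(P0, v0, 172). refcount(pp3)=1 -> write in place. 4 ppages; refcounts: pp0:1 pp1:1 pp2:1 pp3:1
Op 7: write(P0, v0, 133). refcount(pp3)=1 -> write in place. 4 ppages; refcounts: pp0:1 pp1:1 pp2:1 pp3:1
Op 8: write(P0, v1, 139). refcount(pp2)=1 -> write in place. 4 ppages; refcounts: pp0:1 pp1:1 pp2:1 pp3:1
Op 9: fork(P0) -> P2. 4 ppages; refcounts: pp0:1 pp1:1 pp2:2 pp3:2
Op 10: write(P0, v0, 105). refcount(pp3)=2>1 -> COPY to pp4. 5 ppages; refcounts: pp0:1 pp1:1 pp2:2 pp3:1 pp4:1

yes no yes no no no yes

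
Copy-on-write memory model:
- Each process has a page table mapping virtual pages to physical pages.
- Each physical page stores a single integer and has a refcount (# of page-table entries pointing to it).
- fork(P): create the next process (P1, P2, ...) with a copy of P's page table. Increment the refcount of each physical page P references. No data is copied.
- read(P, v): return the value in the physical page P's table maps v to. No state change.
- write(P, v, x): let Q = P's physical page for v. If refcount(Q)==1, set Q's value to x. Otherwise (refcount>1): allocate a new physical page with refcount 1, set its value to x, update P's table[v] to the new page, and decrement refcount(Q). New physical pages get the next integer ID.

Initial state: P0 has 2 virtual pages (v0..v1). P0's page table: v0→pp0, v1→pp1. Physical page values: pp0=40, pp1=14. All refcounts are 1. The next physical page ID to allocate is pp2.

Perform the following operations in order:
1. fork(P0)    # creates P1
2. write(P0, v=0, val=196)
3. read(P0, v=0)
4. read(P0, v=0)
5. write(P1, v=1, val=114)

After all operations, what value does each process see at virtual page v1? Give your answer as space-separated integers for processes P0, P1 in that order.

Op 1: fork(P0) -> P1. 2 ppages; refcounts: pp0:2 pp1:2
Op 2: write(P0, v0, 196). refcount(pp0)=2>1 -> COPY to pp2. 3 ppages; refcounts: pp0:1 pp1:2 pp2:1
Op 3: read(P0, v0) -> 196. No state change.
Op 4: read(P0, v0) -> 196. No state change.
Op 5: write(P1, v1, 114). refcount(pp1)=2>1 -> COPY to pp3. 4 ppages; refcounts: pp0:1 pp1:1 pp2:1 pp3:1
P0: v1 -> pp1 = 14
P1: v1 -> pp3 = 114

Answer: 14 114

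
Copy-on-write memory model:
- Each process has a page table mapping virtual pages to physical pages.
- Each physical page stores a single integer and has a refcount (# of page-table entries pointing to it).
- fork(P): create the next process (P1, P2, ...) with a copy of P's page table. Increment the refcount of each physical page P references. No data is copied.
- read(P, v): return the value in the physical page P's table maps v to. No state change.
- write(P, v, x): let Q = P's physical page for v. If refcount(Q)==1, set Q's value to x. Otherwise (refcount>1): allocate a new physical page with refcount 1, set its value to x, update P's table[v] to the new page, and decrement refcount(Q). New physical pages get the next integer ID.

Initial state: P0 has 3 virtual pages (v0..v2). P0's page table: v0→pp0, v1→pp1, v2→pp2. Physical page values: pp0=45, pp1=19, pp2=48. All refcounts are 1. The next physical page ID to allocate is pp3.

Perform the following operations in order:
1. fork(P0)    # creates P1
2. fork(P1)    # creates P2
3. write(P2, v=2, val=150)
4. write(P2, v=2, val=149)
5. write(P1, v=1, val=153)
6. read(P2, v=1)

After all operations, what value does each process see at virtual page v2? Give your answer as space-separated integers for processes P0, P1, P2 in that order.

Op 1: fork(P0) -> P1. 3 ppages; refcounts: pp0:2 pp1:2 pp2:2
Op 2: fork(P1) -> P2. 3 ppages; refcounts: pp0:3 pp1:3 pp2:3
Op 3: write(P2, v2, 150). refcount(pp2)=3>1 -> COPY to pp3. 4 ppages; refcounts: pp0:3 pp1:3 pp2:2 pp3:1
Op 4: write(P2, v2, 149). refcount(pp3)=1 -> write in place. 4 ppages; refcounts: pp0:3 pp1:3 pp2:2 pp3:1
Op 5: write(P1, v1, 153). refcount(pp1)=3>1 -> COPY to pp4. 5 ppages; refcounts: pp0:3 pp1:2 pp2:2 pp3:1 pp4:1
Op 6: read(P2, v1) -> 19. No state change.
P0: v2 -> pp2 = 48
P1: v2 -> pp2 = 48
P2: v2 -> pp3 = 149

Answer: 48 48 149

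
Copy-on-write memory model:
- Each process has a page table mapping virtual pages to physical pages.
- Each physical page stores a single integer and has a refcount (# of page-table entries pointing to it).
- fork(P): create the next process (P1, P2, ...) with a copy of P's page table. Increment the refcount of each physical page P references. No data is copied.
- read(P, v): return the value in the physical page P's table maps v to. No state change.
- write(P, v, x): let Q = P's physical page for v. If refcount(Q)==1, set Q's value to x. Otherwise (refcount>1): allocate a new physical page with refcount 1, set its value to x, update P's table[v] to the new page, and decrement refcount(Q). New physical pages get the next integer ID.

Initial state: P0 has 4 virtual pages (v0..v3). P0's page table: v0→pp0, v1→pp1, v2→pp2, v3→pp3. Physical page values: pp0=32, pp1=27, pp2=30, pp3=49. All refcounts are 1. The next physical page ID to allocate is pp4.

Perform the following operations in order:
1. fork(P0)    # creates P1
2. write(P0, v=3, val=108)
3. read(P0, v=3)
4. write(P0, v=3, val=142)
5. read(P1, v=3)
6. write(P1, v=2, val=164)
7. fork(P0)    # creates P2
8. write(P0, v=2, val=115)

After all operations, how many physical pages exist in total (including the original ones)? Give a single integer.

Answer: 7

Derivation:
Op 1: fork(P0) -> P1. 4 ppages; refcounts: pp0:2 pp1:2 pp2:2 pp3:2
Op 2: write(P0, v3, 108). refcount(pp3)=2>1 -> COPY to pp4. 5 ppages; refcounts: pp0:2 pp1:2 pp2:2 pp3:1 pp4:1
Op 3: read(P0, v3) -> 108. No state change.
Op 4: write(P0, v3, 142). refcount(pp4)=1 -> write in place. 5 ppages; refcounts: pp0:2 pp1:2 pp2:2 pp3:1 pp4:1
Op 5: read(P1, v3) -> 49. No state change.
Op 6: write(P1, v2, 164). refcount(pp2)=2>1 -> COPY to pp5. 6 ppages; refcounts: pp0:2 pp1:2 pp2:1 pp3:1 pp4:1 pp5:1
Op 7: fork(P0) -> P2. 6 ppages; refcounts: pp0:3 pp1:3 pp2:2 pp3:1 pp4:2 pp5:1
Op 8: write(P0, v2, 115). refcount(pp2)=2>1 -> COPY to pp6. 7 ppages; refcounts: pp0:3 pp1:3 pp2:1 pp3:1 pp4:2 pp5:1 pp6:1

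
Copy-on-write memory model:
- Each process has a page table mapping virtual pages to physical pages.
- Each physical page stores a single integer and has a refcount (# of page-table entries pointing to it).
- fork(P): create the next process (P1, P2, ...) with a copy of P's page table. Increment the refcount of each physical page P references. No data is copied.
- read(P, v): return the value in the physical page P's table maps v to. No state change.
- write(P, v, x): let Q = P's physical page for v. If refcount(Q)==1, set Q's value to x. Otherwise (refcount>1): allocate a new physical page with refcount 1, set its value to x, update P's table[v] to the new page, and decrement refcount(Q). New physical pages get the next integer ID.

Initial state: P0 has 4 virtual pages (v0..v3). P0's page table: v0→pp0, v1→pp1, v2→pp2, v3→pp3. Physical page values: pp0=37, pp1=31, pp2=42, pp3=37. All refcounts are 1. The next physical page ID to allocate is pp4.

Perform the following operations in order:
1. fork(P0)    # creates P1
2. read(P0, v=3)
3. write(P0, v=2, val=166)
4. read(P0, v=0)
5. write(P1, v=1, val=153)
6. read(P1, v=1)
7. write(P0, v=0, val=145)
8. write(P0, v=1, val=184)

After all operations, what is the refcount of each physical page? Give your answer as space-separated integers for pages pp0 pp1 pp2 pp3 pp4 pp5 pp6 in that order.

Op 1: fork(P0) -> P1. 4 ppages; refcounts: pp0:2 pp1:2 pp2:2 pp3:2
Op 2: read(P0, v3) -> 37. No state change.
Op 3: write(P0, v2, 166). refcount(pp2)=2>1 -> COPY to pp4. 5 ppages; refcounts: pp0:2 pp1:2 pp2:1 pp3:2 pp4:1
Op 4: read(P0, v0) -> 37. No state change.
Op 5: write(P1, v1, 153). refcount(pp1)=2>1 -> COPY to pp5. 6 ppages; refcounts: pp0:2 pp1:1 pp2:1 pp3:2 pp4:1 pp5:1
Op 6: read(P1, v1) -> 153. No state change.
Op 7: write(P0, v0, 145). refcount(pp0)=2>1 -> COPY to pp6. 7 ppages; refcounts: pp0:1 pp1:1 pp2:1 pp3:2 pp4:1 pp5:1 pp6:1
Op 8: write(P0, v1, 184). refcount(pp1)=1 -> write in place. 7 ppages; refcounts: pp0:1 pp1:1 pp2:1 pp3:2 pp4:1 pp5:1 pp6:1

Answer: 1 1 1 2 1 1 1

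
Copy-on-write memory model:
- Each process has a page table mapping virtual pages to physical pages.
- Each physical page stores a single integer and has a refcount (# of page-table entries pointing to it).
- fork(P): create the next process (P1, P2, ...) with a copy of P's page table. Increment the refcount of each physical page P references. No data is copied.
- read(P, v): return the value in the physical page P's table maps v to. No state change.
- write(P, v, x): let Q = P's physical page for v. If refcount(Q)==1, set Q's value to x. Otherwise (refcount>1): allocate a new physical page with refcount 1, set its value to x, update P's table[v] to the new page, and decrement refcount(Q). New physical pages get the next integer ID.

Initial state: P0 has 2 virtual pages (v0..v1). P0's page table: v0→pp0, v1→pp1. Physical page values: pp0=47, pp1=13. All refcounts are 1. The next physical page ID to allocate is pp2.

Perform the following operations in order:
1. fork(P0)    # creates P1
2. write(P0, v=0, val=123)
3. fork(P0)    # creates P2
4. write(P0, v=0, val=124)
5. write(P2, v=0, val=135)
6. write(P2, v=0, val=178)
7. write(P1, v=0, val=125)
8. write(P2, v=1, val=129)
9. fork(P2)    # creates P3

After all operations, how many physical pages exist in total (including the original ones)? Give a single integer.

Op 1: fork(P0) -> P1. 2 ppages; refcounts: pp0:2 pp1:2
Op 2: write(P0, v0, 123). refcount(pp0)=2>1 -> COPY to pp2. 3 ppages; refcounts: pp0:1 pp1:2 pp2:1
Op 3: fork(P0) -> P2. 3 ppages; refcounts: pp0:1 pp1:3 pp2:2
Op 4: write(P0, v0, 124). refcount(pp2)=2>1 -> COPY to pp3. 4 ppages; refcounts: pp0:1 pp1:3 pp2:1 pp3:1
Op 5: write(P2, v0, 135). refcount(pp2)=1 -> write in place. 4 ppages; refcounts: pp0:1 pp1:3 pp2:1 pp3:1
Op 6: write(P2, v0, 178). refcount(pp2)=1 -> write in place. 4 ppages; refcounts: pp0:1 pp1:3 pp2:1 pp3:1
Op 7: write(P1, v0, 125). refcount(pp0)=1 -> write in place. 4 ppages; refcounts: pp0:1 pp1:3 pp2:1 pp3:1
Op 8: write(P2, v1, 129). refcount(pp1)=3>1 -> COPY to pp4. 5 ppages; refcounts: pp0:1 pp1:2 pp2:1 pp3:1 pp4:1
Op 9: fork(P2) -> P3. 5 ppages; refcounts: pp0:1 pp1:2 pp2:2 pp3:1 pp4:2

Answer: 5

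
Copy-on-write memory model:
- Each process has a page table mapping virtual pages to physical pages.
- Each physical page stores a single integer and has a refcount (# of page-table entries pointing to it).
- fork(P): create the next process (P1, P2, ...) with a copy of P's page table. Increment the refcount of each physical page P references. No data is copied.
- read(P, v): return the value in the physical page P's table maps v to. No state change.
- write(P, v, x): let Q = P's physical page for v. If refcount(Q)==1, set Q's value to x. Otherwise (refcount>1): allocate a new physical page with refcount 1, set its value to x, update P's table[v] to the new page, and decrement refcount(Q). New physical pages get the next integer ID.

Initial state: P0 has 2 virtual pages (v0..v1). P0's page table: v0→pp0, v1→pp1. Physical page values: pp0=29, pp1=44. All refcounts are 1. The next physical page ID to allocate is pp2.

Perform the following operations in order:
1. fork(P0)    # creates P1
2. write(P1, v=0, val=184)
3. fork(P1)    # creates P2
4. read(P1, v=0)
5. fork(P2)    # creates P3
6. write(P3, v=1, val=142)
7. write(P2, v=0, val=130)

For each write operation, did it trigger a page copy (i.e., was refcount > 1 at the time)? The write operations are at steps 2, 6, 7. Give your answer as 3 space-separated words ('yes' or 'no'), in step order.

Op 1: fork(P0) -> P1. 2 ppages; refcounts: pp0:2 pp1:2
Op 2: write(P1, v0, 184). refcount(pp0)=2>1 -> COPY to pp2. 3 ppages; refcounts: pp0:1 pp1:2 pp2:1
Op 3: fork(P1) -> P2. 3 ppages; refcounts: pp0:1 pp1:3 pp2:2
Op 4: read(P1, v0) -> 184. No state change.
Op 5: fork(P2) -> P3. 3 ppages; refcounts: pp0:1 pp1:4 pp2:3
Op 6: write(P3, v1, 142). refcount(pp1)=4>1 -> COPY to pp3. 4 ppages; refcounts: pp0:1 pp1:3 pp2:3 pp3:1
Op 7: write(P2, v0, 130). refcount(pp2)=3>1 -> COPY to pp4. 5 ppages; refcounts: pp0:1 pp1:3 pp2:2 pp3:1 pp4:1

yes yes yes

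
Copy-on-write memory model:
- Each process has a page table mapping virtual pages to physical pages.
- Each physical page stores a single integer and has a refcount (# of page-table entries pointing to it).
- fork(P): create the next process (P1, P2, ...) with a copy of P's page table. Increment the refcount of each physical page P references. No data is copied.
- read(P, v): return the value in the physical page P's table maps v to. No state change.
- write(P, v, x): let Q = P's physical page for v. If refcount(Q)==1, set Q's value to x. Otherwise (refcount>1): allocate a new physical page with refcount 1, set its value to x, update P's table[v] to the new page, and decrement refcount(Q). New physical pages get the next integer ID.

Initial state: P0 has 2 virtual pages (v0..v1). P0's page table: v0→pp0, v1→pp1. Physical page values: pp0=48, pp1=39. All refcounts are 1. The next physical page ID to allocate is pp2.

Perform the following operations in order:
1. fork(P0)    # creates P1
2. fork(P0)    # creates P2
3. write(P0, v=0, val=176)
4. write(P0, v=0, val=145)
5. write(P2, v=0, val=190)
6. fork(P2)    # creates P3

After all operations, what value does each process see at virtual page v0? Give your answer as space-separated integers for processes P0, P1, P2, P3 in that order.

Op 1: fork(P0) -> P1. 2 ppages; refcounts: pp0:2 pp1:2
Op 2: fork(P0) -> P2. 2 ppages; refcounts: pp0:3 pp1:3
Op 3: write(P0, v0, 176). refcount(pp0)=3>1 -> COPY to pp2. 3 ppages; refcounts: pp0:2 pp1:3 pp2:1
Op 4: write(P0, v0, 145). refcount(pp2)=1 -> write in place. 3 ppages; refcounts: pp0:2 pp1:3 pp2:1
Op 5: write(P2, v0, 190). refcount(pp0)=2>1 -> COPY to pp3. 4 ppages; refcounts: pp0:1 pp1:3 pp2:1 pp3:1
Op 6: fork(P2) -> P3. 4 ppages; refcounts: pp0:1 pp1:4 pp2:1 pp3:2
P0: v0 -> pp2 = 145
P1: v0 -> pp0 = 48
P2: v0 -> pp3 = 190
P3: v0 -> pp3 = 190

Answer: 145 48 190 190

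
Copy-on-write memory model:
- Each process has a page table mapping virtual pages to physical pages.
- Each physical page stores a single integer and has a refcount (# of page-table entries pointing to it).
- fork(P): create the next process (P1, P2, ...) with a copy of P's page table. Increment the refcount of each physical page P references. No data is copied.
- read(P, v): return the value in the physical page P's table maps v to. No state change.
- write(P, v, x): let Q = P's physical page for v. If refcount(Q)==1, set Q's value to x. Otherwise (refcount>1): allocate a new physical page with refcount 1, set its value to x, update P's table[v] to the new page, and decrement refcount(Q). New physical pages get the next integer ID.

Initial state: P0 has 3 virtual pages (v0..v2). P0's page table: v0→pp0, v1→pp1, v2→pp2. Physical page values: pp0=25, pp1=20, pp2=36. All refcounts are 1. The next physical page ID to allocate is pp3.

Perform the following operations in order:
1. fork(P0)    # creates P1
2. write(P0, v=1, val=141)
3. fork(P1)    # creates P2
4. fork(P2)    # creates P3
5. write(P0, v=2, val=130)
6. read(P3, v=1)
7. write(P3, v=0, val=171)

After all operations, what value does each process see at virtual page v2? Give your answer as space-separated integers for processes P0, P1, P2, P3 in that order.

Answer: 130 36 36 36

Derivation:
Op 1: fork(P0) -> P1. 3 ppages; refcounts: pp0:2 pp1:2 pp2:2
Op 2: write(P0, v1, 141). refcount(pp1)=2>1 -> COPY to pp3. 4 ppages; refcounts: pp0:2 pp1:1 pp2:2 pp3:1
Op 3: fork(P1) -> P2. 4 ppages; refcounts: pp0:3 pp1:2 pp2:3 pp3:1
Op 4: fork(P2) -> P3. 4 ppages; refcounts: pp0:4 pp1:3 pp2:4 pp3:1
Op 5: write(P0, v2, 130). refcount(pp2)=4>1 -> COPY to pp4. 5 ppages; refcounts: pp0:4 pp1:3 pp2:3 pp3:1 pp4:1
Op 6: read(P3, v1) -> 20. No state change.
Op 7: write(P3, v0, 171). refcount(pp0)=4>1 -> COPY to pp5. 6 ppages; refcounts: pp0:3 pp1:3 pp2:3 pp3:1 pp4:1 pp5:1
P0: v2 -> pp4 = 130
P1: v2 -> pp2 = 36
P2: v2 -> pp2 = 36
P3: v2 -> pp2 = 36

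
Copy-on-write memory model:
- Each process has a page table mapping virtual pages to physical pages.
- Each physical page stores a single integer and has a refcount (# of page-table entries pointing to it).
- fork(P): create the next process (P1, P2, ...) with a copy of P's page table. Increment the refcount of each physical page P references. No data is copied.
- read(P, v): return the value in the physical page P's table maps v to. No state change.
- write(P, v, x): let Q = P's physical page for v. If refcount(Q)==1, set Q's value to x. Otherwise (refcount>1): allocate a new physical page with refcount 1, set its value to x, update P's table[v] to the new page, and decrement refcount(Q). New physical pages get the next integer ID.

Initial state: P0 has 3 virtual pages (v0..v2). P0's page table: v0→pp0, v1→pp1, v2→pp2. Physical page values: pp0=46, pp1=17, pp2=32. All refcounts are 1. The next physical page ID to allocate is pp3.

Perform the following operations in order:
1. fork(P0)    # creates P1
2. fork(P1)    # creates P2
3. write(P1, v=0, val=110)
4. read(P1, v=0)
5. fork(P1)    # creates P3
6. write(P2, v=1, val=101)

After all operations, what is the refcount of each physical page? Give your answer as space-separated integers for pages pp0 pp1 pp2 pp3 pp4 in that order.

Op 1: fork(P0) -> P1. 3 ppages; refcounts: pp0:2 pp1:2 pp2:2
Op 2: fork(P1) -> P2. 3 ppages; refcounts: pp0:3 pp1:3 pp2:3
Op 3: write(P1, v0, 110). refcount(pp0)=3>1 -> COPY to pp3. 4 ppages; refcounts: pp0:2 pp1:3 pp2:3 pp3:1
Op 4: read(P1, v0) -> 110. No state change.
Op 5: fork(P1) -> P3. 4 ppages; refcounts: pp0:2 pp1:4 pp2:4 pp3:2
Op 6: write(P2, v1, 101). refcount(pp1)=4>1 -> COPY to pp4. 5 ppages; refcounts: pp0:2 pp1:3 pp2:4 pp3:2 pp4:1

Answer: 2 3 4 2 1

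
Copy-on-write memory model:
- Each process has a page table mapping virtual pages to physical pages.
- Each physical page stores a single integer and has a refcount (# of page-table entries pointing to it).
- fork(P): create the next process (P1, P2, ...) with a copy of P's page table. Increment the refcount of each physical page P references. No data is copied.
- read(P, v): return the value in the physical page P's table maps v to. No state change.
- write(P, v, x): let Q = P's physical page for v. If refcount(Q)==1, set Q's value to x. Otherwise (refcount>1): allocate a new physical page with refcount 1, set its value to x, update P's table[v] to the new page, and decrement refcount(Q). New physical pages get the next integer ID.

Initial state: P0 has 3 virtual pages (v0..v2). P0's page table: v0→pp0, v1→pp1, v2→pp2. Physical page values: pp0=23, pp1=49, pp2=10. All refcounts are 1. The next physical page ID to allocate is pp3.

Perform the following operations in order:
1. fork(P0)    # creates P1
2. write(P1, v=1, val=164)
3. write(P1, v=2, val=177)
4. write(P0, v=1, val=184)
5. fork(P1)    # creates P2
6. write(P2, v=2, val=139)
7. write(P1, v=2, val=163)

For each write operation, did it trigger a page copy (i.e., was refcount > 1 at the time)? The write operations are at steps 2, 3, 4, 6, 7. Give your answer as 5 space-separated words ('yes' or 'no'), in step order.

Op 1: fork(P0) -> P1. 3 ppages; refcounts: pp0:2 pp1:2 pp2:2
Op 2: write(P1, v1, 164). refcount(pp1)=2>1 -> COPY to pp3. 4 ppages; refcounts: pp0:2 pp1:1 pp2:2 pp3:1
Op 3: write(P1, v2, 177). refcount(pp2)=2>1 -> COPY to pp4. 5 ppages; refcounts: pp0:2 pp1:1 pp2:1 pp3:1 pp4:1
Op 4: write(P0, v1, 184). refcount(pp1)=1 -> write in place. 5 ppages; refcounts: pp0:2 pp1:1 pp2:1 pp3:1 pp4:1
Op 5: fork(P1) -> P2. 5 ppages; refcounts: pp0:3 pp1:1 pp2:1 pp3:2 pp4:2
Op 6: write(P2, v2, 139). refcount(pp4)=2>1 -> COPY to pp5. 6 ppages; refcounts: pp0:3 pp1:1 pp2:1 pp3:2 pp4:1 pp5:1
Op 7: write(P1, v2, 163). refcount(pp4)=1 -> write in place. 6 ppages; refcounts: pp0:3 pp1:1 pp2:1 pp3:2 pp4:1 pp5:1

yes yes no yes no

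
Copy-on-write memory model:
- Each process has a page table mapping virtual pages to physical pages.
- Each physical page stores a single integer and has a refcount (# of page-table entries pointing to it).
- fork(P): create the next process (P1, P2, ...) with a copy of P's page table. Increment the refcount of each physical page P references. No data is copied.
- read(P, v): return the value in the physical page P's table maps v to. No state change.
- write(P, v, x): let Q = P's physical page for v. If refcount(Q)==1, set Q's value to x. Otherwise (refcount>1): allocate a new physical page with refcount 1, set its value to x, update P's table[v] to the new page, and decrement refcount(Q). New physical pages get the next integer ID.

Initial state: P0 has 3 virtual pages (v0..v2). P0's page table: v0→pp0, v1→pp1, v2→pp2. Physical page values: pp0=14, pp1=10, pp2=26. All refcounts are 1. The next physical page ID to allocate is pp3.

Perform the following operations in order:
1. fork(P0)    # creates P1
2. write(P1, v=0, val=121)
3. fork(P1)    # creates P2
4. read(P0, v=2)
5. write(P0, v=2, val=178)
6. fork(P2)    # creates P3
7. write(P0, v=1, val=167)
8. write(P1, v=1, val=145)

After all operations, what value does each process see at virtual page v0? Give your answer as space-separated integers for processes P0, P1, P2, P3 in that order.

Answer: 14 121 121 121

Derivation:
Op 1: fork(P0) -> P1. 3 ppages; refcounts: pp0:2 pp1:2 pp2:2
Op 2: write(P1, v0, 121). refcount(pp0)=2>1 -> COPY to pp3. 4 ppages; refcounts: pp0:1 pp1:2 pp2:2 pp3:1
Op 3: fork(P1) -> P2. 4 ppages; refcounts: pp0:1 pp1:3 pp2:3 pp3:2
Op 4: read(P0, v2) -> 26. No state change.
Op 5: write(P0, v2, 178). refcount(pp2)=3>1 -> COPY to pp4. 5 ppages; refcounts: pp0:1 pp1:3 pp2:2 pp3:2 pp4:1
Op 6: fork(P2) -> P3. 5 ppages; refcounts: pp0:1 pp1:4 pp2:3 pp3:3 pp4:1
Op 7: write(P0, v1, 167). refcount(pp1)=4>1 -> COPY to pp5. 6 ppages; refcounts: pp0:1 pp1:3 pp2:3 pp3:3 pp4:1 pp5:1
Op 8: write(P1, v1, 145). refcount(pp1)=3>1 -> COPY to pp6. 7 ppages; refcounts: pp0:1 pp1:2 pp2:3 pp3:3 pp4:1 pp5:1 pp6:1
P0: v0 -> pp0 = 14
P1: v0 -> pp3 = 121
P2: v0 -> pp3 = 121
P3: v0 -> pp3 = 121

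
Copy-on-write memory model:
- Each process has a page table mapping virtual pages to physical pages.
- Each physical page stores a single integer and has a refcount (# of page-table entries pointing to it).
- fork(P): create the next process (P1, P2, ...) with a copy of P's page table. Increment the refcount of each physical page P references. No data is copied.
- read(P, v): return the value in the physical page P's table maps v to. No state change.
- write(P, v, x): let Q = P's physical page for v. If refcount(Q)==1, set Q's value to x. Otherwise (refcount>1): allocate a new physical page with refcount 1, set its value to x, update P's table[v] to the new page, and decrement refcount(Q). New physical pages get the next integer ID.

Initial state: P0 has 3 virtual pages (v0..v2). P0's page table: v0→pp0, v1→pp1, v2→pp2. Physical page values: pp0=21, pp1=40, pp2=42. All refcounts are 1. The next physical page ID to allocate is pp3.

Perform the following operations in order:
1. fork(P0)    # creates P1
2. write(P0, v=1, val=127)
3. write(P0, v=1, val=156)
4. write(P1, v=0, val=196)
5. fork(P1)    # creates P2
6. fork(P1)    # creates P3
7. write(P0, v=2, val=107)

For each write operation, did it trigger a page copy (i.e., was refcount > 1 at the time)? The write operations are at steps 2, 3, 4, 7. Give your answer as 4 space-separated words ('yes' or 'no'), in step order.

Op 1: fork(P0) -> P1. 3 ppages; refcounts: pp0:2 pp1:2 pp2:2
Op 2: write(P0, v1, 127). refcount(pp1)=2>1 -> COPY to pp3. 4 ppages; refcounts: pp0:2 pp1:1 pp2:2 pp3:1
Op 3: write(P0, v1, 156). refcount(pp3)=1 -> write in place. 4 ppages; refcounts: pp0:2 pp1:1 pp2:2 pp3:1
Op 4: write(P1, v0, 196). refcount(pp0)=2>1 -> COPY to pp4. 5 ppages; refcounts: pp0:1 pp1:1 pp2:2 pp3:1 pp4:1
Op 5: fork(P1) -> P2. 5 ppages; refcounts: pp0:1 pp1:2 pp2:3 pp3:1 pp4:2
Op 6: fork(P1) -> P3. 5 ppages; refcounts: pp0:1 pp1:3 pp2:4 pp3:1 pp4:3
Op 7: write(P0, v2, 107). refcount(pp2)=4>1 -> COPY to pp5. 6 ppages; refcounts: pp0:1 pp1:3 pp2:3 pp3:1 pp4:3 pp5:1

yes no yes yes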